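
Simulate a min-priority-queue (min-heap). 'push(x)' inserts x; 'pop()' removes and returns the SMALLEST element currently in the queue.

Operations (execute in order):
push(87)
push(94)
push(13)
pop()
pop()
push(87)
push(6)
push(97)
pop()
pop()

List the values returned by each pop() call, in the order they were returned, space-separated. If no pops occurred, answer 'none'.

push(87): heap contents = [87]
push(94): heap contents = [87, 94]
push(13): heap contents = [13, 87, 94]
pop() → 13: heap contents = [87, 94]
pop() → 87: heap contents = [94]
push(87): heap contents = [87, 94]
push(6): heap contents = [6, 87, 94]
push(97): heap contents = [6, 87, 94, 97]
pop() → 6: heap contents = [87, 94, 97]
pop() → 87: heap contents = [94, 97]

Answer: 13 87 6 87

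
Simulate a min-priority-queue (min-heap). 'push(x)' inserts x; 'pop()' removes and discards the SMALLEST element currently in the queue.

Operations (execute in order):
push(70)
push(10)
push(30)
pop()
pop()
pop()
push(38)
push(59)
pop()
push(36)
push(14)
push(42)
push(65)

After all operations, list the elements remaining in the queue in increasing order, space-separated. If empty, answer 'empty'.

push(70): heap contents = [70]
push(10): heap contents = [10, 70]
push(30): heap contents = [10, 30, 70]
pop() → 10: heap contents = [30, 70]
pop() → 30: heap contents = [70]
pop() → 70: heap contents = []
push(38): heap contents = [38]
push(59): heap contents = [38, 59]
pop() → 38: heap contents = [59]
push(36): heap contents = [36, 59]
push(14): heap contents = [14, 36, 59]
push(42): heap contents = [14, 36, 42, 59]
push(65): heap contents = [14, 36, 42, 59, 65]

Answer: 14 36 42 59 65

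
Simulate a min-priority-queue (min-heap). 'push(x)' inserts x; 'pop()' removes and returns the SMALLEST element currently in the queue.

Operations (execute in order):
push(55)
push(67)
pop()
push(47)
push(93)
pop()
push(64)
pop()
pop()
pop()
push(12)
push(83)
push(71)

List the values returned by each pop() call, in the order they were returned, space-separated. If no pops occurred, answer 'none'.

push(55): heap contents = [55]
push(67): heap contents = [55, 67]
pop() → 55: heap contents = [67]
push(47): heap contents = [47, 67]
push(93): heap contents = [47, 67, 93]
pop() → 47: heap contents = [67, 93]
push(64): heap contents = [64, 67, 93]
pop() → 64: heap contents = [67, 93]
pop() → 67: heap contents = [93]
pop() → 93: heap contents = []
push(12): heap contents = [12]
push(83): heap contents = [12, 83]
push(71): heap contents = [12, 71, 83]

Answer: 55 47 64 67 93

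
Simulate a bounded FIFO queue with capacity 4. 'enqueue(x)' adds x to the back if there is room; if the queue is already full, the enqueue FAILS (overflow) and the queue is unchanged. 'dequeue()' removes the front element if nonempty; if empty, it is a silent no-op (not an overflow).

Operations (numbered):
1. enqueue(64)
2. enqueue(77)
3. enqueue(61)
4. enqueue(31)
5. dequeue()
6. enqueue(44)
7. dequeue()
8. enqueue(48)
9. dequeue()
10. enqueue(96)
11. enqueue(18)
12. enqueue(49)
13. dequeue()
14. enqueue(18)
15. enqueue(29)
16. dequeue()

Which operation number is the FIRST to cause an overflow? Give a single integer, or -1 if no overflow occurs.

Answer: 11

Derivation:
1. enqueue(64): size=1
2. enqueue(77): size=2
3. enqueue(61): size=3
4. enqueue(31): size=4
5. dequeue(): size=3
6. enqueue(44): size=4
7. dequeue(): size=3
8. enqueue(48): size=4
9. dequeue(): size=3
10. enqueue(96): size=4
11. enqueue(18): size=4=cap → OVERFLOW (fail)
12. enqueue(49): size=4=cap → OVERFLOW (fail)
13. dequeue(): size=3
14. enqueue(18): size=4
15. enqueue(29): size=4=cap → OVERFLOW (fail)
16. dequeue(): size=3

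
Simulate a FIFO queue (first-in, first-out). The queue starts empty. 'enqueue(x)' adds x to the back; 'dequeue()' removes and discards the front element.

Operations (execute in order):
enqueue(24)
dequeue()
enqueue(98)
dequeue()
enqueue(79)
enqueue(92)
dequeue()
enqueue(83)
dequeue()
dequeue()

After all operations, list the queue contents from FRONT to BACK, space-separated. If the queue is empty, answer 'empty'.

Answer: empty

Derivation:
enqueue(24): [24]
dequeue(): []
enqueue(98): [98]
dequeue(): []
enqueue(79): [79]
enqueue(92): [79, 92]
dequeue(): [92]
enqueue(83): [92, 83]
dequeue(): [83]
dequeue(): []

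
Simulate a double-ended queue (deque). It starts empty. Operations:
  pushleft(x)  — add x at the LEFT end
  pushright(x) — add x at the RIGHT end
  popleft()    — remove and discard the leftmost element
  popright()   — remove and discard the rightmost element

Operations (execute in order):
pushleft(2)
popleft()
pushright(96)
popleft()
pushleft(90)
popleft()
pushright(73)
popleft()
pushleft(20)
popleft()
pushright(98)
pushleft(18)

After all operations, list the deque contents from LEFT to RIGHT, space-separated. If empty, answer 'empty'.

pushleft(2): [2]
popleft(): []
pushright(96): [96]
popleft(): []
pushleft(90): [90]
popleft(): []
pushright(73): [73]
popleft(): []
pushleft(20): [20]
popleft(): []
pushright(98): [98]
pushleft(18): [18, 98]

Answer: 18 98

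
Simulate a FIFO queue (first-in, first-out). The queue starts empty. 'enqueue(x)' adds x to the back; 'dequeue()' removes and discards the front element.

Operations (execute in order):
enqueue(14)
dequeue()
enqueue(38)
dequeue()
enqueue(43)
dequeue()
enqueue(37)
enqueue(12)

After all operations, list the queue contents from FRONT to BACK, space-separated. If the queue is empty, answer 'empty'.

enqueue(14): [14]
dequeue(): []
enqueue(38): [38]
dequeue(): []
enqueue(43): [43]
dequeue(): []
enqueue(37): [37]
enqueue(12): [37, 12]

Answer: 37 12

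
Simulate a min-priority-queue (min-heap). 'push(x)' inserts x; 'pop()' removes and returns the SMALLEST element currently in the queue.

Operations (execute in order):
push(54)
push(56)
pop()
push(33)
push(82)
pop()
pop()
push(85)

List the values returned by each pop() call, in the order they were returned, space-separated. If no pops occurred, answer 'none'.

push(54): heap contents = [54]
push(56): heap contents = [54, 56]
pop() → 54: heap contents = [56]
push(33): heap contents = [33, 56]
push(82): heap contents = [33, 56, 82]
pop() → 33: heap contents = [56, 82]
pop() → 56: heap contents = [82]
push(85): heap contents = [82, 85]

Answer: 54 33 56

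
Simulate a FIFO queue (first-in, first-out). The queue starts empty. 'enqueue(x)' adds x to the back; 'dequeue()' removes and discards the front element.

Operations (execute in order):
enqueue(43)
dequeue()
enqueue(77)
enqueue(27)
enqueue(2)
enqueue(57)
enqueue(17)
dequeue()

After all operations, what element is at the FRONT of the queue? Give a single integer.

enqueue(43): queue = [43]
dequeue(): queue = []
enqueue(77): queue = [77]
enqueue(27): queue = [77, 27]
enqueue(2): queue = [77, 27, 2]
enqueue(57): queue = [77, 27, 2, 57]
enqueue(17): queue = [77, 27, 2, 57, 17]
dequeue(): queue = [27, 2, 57, 17]

Answer: 27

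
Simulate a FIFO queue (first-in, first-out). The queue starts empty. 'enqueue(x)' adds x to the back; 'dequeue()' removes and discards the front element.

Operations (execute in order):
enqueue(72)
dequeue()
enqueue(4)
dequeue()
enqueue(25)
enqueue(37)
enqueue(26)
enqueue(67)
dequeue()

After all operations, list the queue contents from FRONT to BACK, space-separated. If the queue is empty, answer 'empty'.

enqueue(72): [72]
dequeue(): []
enqueue(4): [4]
dequeue(): []
enqueue(25): [25]
enqueue(37): [25, 37]
enqueue(26): [25, 37, 26]
enqueue(67): [25, 37, 26, 67]
dequeue(): [37, 26, 67]

Answer: 37 26 67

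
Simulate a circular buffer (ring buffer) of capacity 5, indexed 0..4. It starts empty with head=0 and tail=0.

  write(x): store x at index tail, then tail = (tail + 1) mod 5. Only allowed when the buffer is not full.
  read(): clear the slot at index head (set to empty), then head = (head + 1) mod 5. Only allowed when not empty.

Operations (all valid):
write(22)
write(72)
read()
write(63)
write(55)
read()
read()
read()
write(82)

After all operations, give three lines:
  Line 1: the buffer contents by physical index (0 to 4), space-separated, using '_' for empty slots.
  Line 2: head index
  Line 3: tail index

write(22): buf=[22 _ _ _ _], head=0, tail=1, size=1
write(72): buf=[22 72 _ _ _], head=0, tail=2, size=2
read(): buf=[_ 72 _ _ _], head=1, tail=2, size=1
write(63): buf=[_ 72 63 _ _], head=1, tail=3, size=2
write(55): buf=[_ 72 63 55 _], head=1, tail=4, size=3
read(): buf=[_ _ 63 55 _], head=2, tail=4, size=2
read(): buf=[_ _ _ 55 _], head=3, tail=4, size=1
read(): buf=[_ _ _ _ _], head=4, tail=4, size=0
write(82): buf=[_ _ _ _ 82], head=4, tail=0, size=1

Answer: _ _ _ _ 82
4
0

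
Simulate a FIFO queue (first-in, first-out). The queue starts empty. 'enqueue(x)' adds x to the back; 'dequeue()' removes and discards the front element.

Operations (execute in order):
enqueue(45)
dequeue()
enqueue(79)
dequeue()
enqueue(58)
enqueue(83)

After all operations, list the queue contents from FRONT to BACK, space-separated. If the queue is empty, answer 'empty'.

enqueue(45): [45]
dequeue(): []
enqueue(79): [79]
dequeue(): []
enqueue(58): [58]
enqueue(83): [58, 83]

Answer: 58 83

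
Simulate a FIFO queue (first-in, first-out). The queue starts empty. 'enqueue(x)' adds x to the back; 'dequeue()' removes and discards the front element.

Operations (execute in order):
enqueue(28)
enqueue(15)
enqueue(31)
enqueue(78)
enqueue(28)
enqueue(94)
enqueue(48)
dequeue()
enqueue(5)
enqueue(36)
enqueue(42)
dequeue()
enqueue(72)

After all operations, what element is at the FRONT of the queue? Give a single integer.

enqueue(28): queue = [28]
enqueue(15): queue = [28, 15]
enqueue(31): queue = [28, 15, 31]
enqueue(78): queue = [28, 15, 31, 78]
enqueue(28): queue = [28, 15, 31, 78, 28]
enqueue(94): queue = [28, 15, 31, 78, 28, 94]
enqueue(48): queue = [28, 15, 31, 78, 28, 94, 48]
dequeue(): queue = [15, 31, 78, 28, 94, 48]
enqueue(5): queue = [15, 31, 78, 28, 94, 48, 5]
enqueue(36): queue = [15, 31, 78, 28, 94, 48, 5, 36]
enqueue(42): queue = [15, 31, 78, 28, 94, 48, 5, 36, 42]
dequeue(): queue = [31, 78, 28, 94, 48, 5, 36, 42]
enqueue(72): queue = [31, 78, 28, 94, 48, 5, 36, 42, 72]

Answer: 31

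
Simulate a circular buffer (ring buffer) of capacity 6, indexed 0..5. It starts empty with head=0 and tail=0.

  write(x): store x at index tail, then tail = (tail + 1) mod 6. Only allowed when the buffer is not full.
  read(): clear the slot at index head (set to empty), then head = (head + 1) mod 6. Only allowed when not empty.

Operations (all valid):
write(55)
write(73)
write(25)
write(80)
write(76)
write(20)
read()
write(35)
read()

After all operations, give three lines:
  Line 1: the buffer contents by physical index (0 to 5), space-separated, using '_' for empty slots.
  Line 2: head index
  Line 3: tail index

write(55): buf=[55 _ _ _ _ _], head=0, tail=1, size=1
write(73): buf=[55 73 _ _ _ _], head=0, tail=2, size=2
write(25): buf=[55 73 25 _ _ _], head=0, tail=3, size=3
write(80): buf=[55 73 25 80 _ _], head=0, tail=4, size=4
write(76): buf=[55 73 25 80 76 _], head=0, tail=5, size=5
write(20): buf=[55 73 25 80 76 20], head=0, tail=0, size=6
read(): buf=[_ 73 25 80 76 20], head=1, tail=0, size=5
write(35): buf=[35 73 25 80 76 20], head=1, tail=1, size=6
read(): buf=[35 _ 25 80 76 20], head=2, tail=1, size=5

Answer: 35 _ 25 80 76 20
2
1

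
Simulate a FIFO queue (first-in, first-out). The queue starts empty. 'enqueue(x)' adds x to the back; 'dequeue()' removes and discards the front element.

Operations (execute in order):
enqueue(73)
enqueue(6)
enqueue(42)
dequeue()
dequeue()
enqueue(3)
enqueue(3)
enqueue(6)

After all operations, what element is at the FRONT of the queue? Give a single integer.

enqueue(73): queue = [73]
enqueue(6): queue = [73, 6]
enqueue(42): queue = [73, 6, 42]
dequeue(): queue = [6, 42]
dequeue(): queue = [42]
enqueue(3): queue = [42, 3]
enqueue(3): queue = [42, 3, 3]
enqueue(6): queue = [42, 3, 3, 6]

Answer: 42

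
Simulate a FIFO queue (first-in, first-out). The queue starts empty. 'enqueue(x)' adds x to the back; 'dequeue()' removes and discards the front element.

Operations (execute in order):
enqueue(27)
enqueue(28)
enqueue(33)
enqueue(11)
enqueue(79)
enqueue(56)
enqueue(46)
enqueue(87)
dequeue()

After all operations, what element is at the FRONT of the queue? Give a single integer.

Answer: 28

Derivation:
enqueue(27): queue = [27]
enqueue(28): queue = [27, 28]
enqueue(33): queue = [27, 28, 33]
enqueue(11): queue = [27, 28, 33, 11]
enqueue(79): queue = [27, 28, 33, 11, 79]
enqueue(56): queue = [27, 28, 33, 11, 79, 56]
enqueue(46): queue = [27, 28, 33, 11, 79, 56, 46]
enqueue(87): queue = [27, 28, 33, 11, 79, 56, 46, 87]
dequeue(): queue = [28, 33, 11, 79, 56, 46, 87]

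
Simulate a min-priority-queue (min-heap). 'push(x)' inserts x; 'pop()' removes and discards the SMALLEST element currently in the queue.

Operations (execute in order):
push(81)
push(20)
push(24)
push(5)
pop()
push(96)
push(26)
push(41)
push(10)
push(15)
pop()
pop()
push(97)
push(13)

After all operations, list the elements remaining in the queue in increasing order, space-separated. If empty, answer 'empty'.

Answer: 13 20 24 26 41 81 96 97

Derivation:
push(81): heap contents = [81]
push(20): heap contents = [20, 81]
push(24): heap contents = [20, 24, 81]
push(5): heap contents = [5, 20, 24, 81]
pop() → 5: heap contents = [20, 24, 81]
push(96): heap contents = [20, 24, 81, 96]
push(26): heap contents = [20, 24, 26, 81, 96]
push(41): heap contents = [20, 24, 26, 41, 81, 96]
push(10): heap contents = [10, 20, 24, 26, 41, 81, 96]
push(15): heap contents = [10, 15, 20, 24, 26, 41, 81, 96]
pop() → 10: heap contents = [15, 20, 24, 26, 41, 81, 96]
pop() → 15: heap contents = [20, 24, 26, 41, 81, 96]
push(97): heap contents = [20, 24, 26, 41, 81, 96, 97]
push(13): heap contents = [13, 20, 24, 26, 41, 81, 96, 97]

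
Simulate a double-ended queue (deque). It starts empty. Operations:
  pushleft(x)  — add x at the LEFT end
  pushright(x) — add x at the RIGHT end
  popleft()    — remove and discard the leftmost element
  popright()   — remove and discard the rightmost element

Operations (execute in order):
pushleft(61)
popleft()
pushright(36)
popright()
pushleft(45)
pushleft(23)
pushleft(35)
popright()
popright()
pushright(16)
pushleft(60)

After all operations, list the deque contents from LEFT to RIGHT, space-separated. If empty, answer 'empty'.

Answer: 60 35 16

Derivation:
pushleft(61): [61]
popleft(): []
pushright(36): [36]
popright(): []
pushleft(45): [45]
pushleft(23): [23, 45]
pushleft(35): [35, 23, 45]
popright(): [35, 23]
popright(): [35]
pushright(16): [35, 16]
pushleft(60): [60, 35, 16]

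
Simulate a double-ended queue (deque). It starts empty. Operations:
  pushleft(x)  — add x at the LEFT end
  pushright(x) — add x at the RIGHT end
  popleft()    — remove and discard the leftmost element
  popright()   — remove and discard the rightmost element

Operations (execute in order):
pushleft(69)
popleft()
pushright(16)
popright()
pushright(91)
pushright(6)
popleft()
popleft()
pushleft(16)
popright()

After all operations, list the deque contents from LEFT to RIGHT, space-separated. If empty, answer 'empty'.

Answer: empty

Derivation:
pushleft(69): [69]
popleft(): []
pushright(16): [16]
popright(): []
pushright(91): [91]
pushright(6): [91, 6]
popleft(): [6]
popleft(): []
pushleft(16): [16]
popright(): []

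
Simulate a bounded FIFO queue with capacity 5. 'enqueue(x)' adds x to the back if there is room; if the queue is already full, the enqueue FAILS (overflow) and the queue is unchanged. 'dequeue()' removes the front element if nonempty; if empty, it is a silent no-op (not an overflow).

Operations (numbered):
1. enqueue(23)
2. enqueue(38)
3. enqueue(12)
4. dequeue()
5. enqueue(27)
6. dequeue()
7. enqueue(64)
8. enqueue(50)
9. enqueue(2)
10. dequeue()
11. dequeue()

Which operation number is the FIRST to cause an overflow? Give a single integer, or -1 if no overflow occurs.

Answer: -1

Derivation:
1. enqueue(23): size=1
2. enqueue(38): size=2
3. enqueue(12): size=3
4. dequeue(): size=2
5. enqueue(27): size=3
6. dequeue(): size=2
7. enqueue(64): size=3
8. enqueue(50): size=4
9. enqueue(2): size=5
10. dequeue(): size=4
11. dequeue(): size=3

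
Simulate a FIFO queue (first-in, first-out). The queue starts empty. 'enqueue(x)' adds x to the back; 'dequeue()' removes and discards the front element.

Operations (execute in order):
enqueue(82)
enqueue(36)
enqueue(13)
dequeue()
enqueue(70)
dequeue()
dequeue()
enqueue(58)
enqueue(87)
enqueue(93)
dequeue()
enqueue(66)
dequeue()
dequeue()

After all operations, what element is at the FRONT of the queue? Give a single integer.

enqueue(82): queue = [82]
enqueue(36): queue = [82, 36]
enqueue(13): queue = [82, 36, 13]
dequeue(): queue = [36, 13]
enqueue(70): queue = [36, 13, 70]
dequeue(): queue = [13, 70]
dequeue(): queue = [70]
enqueue(58): queue = [70, 58]
enqueue(87): queue = [70, 58, 87]
enqueue(93): queue = [70, 58, 87, 93]
dequeue(): queue = [58, 87, 93]
enqueue(66): queue = [58, 87, 93, 66]
dequeue(): queue = [87, 93, 66]
dequeue(): queue = [93, 66]

Answer: 93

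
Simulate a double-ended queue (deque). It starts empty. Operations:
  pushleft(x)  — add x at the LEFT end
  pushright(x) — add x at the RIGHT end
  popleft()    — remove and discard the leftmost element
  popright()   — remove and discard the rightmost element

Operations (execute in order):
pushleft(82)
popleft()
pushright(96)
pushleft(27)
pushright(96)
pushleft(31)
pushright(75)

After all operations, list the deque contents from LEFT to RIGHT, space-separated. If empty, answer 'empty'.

Answer: 31 27 96 96 75

Derivation:
pushleft(82): [82]
popleft(): []
pushright(96): [96]
pushleft(27): [27, 96]
pushright(96): [27, 96, 96]
pushleft(31): [31, 27, 96, 96]
pushright(75): [31, 27, 96, 96, 75]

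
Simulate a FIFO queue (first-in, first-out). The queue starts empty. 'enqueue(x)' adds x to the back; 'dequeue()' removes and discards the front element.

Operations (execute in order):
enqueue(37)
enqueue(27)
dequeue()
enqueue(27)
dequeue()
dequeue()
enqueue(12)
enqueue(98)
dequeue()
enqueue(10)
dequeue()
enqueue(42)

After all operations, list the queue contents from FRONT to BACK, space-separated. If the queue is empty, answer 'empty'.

enqueue(37): [37]
enqueue(27): [37, 27]
dequeue(): [27]
enqueue(27): [27, 27]
dequeue(): [27]
dequeue(): []
enqueue(12): [12]
enqueue(98): [12, 98]
dequeue(): [98]
enqueue(10): [98, 10]
dequeue(): [10]
enqueue(42): [10, 42]

Answer: 10 42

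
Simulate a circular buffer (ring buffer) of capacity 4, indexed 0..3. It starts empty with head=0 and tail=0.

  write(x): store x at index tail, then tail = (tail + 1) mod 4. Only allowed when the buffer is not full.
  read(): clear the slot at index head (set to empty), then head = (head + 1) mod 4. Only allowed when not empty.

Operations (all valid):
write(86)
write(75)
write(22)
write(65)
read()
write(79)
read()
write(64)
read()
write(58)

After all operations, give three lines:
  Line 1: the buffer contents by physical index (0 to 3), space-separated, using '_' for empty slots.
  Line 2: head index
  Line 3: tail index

Answer: 79 64 58 65
3
3

Derivation:
write(86): buf=[86 _ _ _], head=0, tail=1, size=1
write(75): buf=[86 75 _ _], head=0, tail=2, size=2
write(22): buf=[86 75 22 _], head=0, tail=3, size=3
write(65): buf=[86 75 22 65], head=0, tail=0, size=4
read(): buf=[_ 75 22 65], head=1, tail=0, size=3
write(79): buf=[79 75 22 65], head=1, tail=1, size=4
read(): buf=[79 _ 22 65], head=2, tail=1, size=3
write(64): buf=[79 64 22 65], head=2, tail=2, size=4
read(): buf=[79 64 _ 65], head=3, tail=2, size=3
write(58): buf=[79 64 58 65], head=3, tail=3, size=4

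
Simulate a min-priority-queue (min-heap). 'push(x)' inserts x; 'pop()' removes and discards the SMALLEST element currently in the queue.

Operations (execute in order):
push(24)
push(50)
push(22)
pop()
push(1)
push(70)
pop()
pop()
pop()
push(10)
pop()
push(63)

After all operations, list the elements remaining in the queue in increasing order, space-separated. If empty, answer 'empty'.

Answer: 63 70

Derivation:
push(24): heap contents = [24]
push(50): heap contents = [24, 50]
push(22): heap contents = [22, 24, 50]
pop() → 22: heap contents = [24, 50]
push(1): heap contents = [1, 24, 50]
push(70): heap contents = [1, 24, 50, 70]
pop() → 1: heap contents = [24, 50, 70]
pop() → 24: heap contents = [50, 70]
pop() → 50: heap contents = [70]
push(10): heap contents = [10, 70]
pop() → 10: heap contents = [70]
push(63): heap contents = [63, 70]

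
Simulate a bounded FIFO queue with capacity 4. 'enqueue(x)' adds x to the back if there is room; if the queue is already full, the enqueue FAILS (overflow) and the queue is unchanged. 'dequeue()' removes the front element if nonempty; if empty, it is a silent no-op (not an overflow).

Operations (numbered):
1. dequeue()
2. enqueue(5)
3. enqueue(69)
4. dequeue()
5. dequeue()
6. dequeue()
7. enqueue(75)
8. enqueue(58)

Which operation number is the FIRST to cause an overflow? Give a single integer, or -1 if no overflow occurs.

Answer: -1

Derivation:
1. dequeue(): empty, no-op, size=0
2. enqueue(5): size=1
3. enqueue(69): size=2
4. dequeue(): size=1
5. dequeue(): size=0
6. dequeue(): empty, no-op, size=0
7. enqueue(75): size=1
8. enqueue(58): size=2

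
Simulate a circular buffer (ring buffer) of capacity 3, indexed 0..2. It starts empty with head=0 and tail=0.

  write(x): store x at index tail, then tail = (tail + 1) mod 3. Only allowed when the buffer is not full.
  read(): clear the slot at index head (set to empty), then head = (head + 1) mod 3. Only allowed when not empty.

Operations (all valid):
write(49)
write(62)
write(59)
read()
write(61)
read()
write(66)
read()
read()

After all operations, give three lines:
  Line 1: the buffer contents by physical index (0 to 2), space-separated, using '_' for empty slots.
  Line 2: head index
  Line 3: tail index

write(49): buf=[49 _ _], head=0, tail=1, size=1
write(62): buf=[49 62 _], head=0, tail=2, size=2
write(59): buf=[49 62 59], head=0, tail=0, size=3
read(): buf=[_ 62 59], head=1, tail=0, size=2
write(61): buf=[61 62 59], head=1, tail=1, size=3
read(): buf=[61 _ 59], head=2, tail=1, size=2
write(66): buf=[61 66 59], head=2, tail=2, size=3
read(): buf=[61 66 _], head=0, tail=2, size=2
read(): buf=[_ 66 _], head=1, tail=2, size=1

Answer: _ 66 _
1
2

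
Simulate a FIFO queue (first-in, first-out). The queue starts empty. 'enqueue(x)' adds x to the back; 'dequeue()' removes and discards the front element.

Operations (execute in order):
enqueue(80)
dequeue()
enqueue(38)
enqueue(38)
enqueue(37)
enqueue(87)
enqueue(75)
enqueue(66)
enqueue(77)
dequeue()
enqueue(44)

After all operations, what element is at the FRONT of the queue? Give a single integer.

Answer: 38

Derivation:
enqueue(80): queue = [80]
dequeue(): queue = []
enqueue(38): queue = [38]
enqueue(38): queue = [38, 38]
enqueue(37): queue = [38, 38, 37]
enqueue(87): queue = [38, 38, 37, 87]
enqueue(75): queue = [38, 38, 37, 87, 75]
enqueue(66): queue = [38, 38, 37, 87, 75, 66]
enqueue(77): queue = [38, 38, 37, 87, 75, 66, 77]
dequeue(): queue = [38, 37, 87, 75, 66, 77]
enqueue(44): queue = [38, 37, 87, 75, 66, 77, 44]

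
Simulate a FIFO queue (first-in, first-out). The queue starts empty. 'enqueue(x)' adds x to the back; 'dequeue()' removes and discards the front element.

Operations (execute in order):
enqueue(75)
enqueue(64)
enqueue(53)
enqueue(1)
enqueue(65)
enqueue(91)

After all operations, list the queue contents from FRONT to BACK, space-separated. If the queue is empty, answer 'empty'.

Answer: 75 64 53 1 65 91

Derivation:
enqueue(75): [75]
enqueue(64): [75, 64]
enqueue(53): [75, 64, 53]
enqueue(1): [75, 64, 53, 1]
enqueue(65): [75, 64, 53, 1, 65]
enqueue(91): [75, 64, 53, 1, 65, 91]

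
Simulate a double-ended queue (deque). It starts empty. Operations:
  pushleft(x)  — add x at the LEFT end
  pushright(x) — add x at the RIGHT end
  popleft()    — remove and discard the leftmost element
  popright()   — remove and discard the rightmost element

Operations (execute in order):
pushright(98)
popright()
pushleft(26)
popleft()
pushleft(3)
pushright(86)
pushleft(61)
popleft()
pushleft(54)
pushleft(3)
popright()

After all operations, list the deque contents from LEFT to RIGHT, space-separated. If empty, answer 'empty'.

Answer: 3 54 3

Derivation:
pushright(98): [98]
popright(): []
pushleft(26): [26]
popleft(): []
pushleft(3): [3]
pushright(86): [3, 86]
pushleft(61): [61, 3, 86]
popleft(): [3, 86]
pushleft(54): [54, 3, 86]
pushleft(3): [3, 54, 3, 86]
popright(): [3, 54, 3]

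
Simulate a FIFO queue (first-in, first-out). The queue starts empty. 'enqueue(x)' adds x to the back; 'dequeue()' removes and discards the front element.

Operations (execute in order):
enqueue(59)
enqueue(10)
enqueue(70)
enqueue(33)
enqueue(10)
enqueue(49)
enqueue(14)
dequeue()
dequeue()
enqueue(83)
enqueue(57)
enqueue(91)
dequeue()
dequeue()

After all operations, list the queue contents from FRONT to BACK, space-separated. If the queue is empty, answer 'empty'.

Answer: 10 49 14 83 57 91

Derivation:
enqueue(59): [59]
enqueue(10): [59, 10]
enqueue(70): [59, 10, 70]
enqueue(33): [59, 10, 70, 33]
enqueue(10): [59, 10, 70, 33, 10]
enqueue(49): [59, 10, 70, 33, 10, 49]
enqueue(14): [59, 10, 70, 33, 10, 49, 14]
dequeue(): [10, 70, 33, 10, 49, 14]
dequeue(): [70, 33, 10, 49, 14]
enqueue(83): [70, 33, 10, 49, 14, 83]
enqueue(57): [70, 33, 10, 49, 14, 83, 57]
enqueue(91): [70, 33, 10, 49, 14, 83, 57, 91]
dequeue(): [33, 10, 49, 14, 83, 57, 91]
dequeue(): [10, 49, 14, 83, 57, 91]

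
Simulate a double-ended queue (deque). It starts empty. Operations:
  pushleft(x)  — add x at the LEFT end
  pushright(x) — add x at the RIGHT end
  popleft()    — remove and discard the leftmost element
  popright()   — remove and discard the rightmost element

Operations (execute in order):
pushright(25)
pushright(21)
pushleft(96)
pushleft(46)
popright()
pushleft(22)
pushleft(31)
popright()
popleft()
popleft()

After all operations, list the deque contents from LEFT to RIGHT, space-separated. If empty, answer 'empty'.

Answer: 46 96

Derivation:
pushright(25): [25]
pushright(21): [25, 21]
pushleft(96): [96, 25, 21]
pushleft(46): [46, 96, 25, 21]
popright(): [46, 96, 25]
pushleft(22): [22, 46, 96, 25]
pushleft(31): [31, 22, 46, 96, 25]
popright(): [31, 22, 46, 96]
popleft(): [22, 46, 96]
popleft(): [46, 96]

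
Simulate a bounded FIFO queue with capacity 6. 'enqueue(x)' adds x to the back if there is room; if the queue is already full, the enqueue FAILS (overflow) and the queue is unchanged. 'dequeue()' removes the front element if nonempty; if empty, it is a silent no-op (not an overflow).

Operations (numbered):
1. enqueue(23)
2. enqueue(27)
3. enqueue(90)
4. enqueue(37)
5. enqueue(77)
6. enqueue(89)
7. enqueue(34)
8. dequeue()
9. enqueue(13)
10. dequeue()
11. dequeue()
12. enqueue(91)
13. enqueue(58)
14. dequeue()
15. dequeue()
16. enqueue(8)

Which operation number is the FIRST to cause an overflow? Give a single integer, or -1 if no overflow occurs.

1. enqueue(23): size=1
2. enqueue(27): size=2
3. enqueue(90): size=3
4. enqueue(37): size=4
5. enqueue(77): size=5
6. enqueue(89): size=6
7. enqueue(34): size=6=cap → OVERFLOW (fail)
8. dequeue(): size=5
9. enqueue(13): size=6
10. dequeue(): size=5
11. dequeue(): size=4
12. enqueue(91): size=5
13. enqueue(58): size=6
14. dequeue(): size=5
15. dequeue(): size=4
16. enqueue(8): size=5

Answer: 7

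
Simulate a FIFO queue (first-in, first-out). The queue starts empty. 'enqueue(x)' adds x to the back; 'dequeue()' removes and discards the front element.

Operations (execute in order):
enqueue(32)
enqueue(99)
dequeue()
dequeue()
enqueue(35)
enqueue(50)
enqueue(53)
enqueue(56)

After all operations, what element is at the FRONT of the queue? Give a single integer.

Answer: 35

Derivation:
enqueue(32): queue = [32]
enqueue(99): queue = [32, 99]
dequeue(): queue = [99]
dequeue(): queue = []
enqueue(35): queue = [35]
enqueue(50): queue = [35, 50]
enqueue(53): queue = [35, 50, 53]
enqueue(56): queue = [35, 50, 53, 56]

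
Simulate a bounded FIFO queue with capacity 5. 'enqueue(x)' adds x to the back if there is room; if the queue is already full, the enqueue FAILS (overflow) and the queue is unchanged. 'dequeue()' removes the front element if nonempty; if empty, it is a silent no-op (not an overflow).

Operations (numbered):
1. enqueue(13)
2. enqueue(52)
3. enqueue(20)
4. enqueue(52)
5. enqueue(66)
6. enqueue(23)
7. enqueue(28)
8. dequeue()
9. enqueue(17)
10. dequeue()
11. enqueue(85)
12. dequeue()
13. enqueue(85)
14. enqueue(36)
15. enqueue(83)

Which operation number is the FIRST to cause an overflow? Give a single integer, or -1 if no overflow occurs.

1. enqueue(13): size=1
2. enqueue(52): size=2
3. enqueue(20): size=3
4. enqueue(52): size=4
5. enqueue(66): size=5
6. enqueue(23): size=5=cap → OVERFLOW (fail)
7. enqueue(28): size=5=cap → OVERFLOW (fail)
8. dequeue(): size=4
9. enqueue(17): size=5
10. dequeue(): size=4
11. enqueue(85): size=5
12. dequeue(): size=4
13. enqueue(85): size=5
14. enqueue(36): size=5=cap → OVERFLOW (fail)
15. enqueue(83): size=5=cap → OVERFLOW (fail)

Answer: 6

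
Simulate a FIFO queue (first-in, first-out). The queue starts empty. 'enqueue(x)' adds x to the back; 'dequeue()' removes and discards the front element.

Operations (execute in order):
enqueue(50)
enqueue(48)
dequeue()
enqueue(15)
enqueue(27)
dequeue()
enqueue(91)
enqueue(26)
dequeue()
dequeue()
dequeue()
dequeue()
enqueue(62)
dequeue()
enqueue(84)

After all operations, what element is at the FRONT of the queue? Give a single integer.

Answer: 84

Derivation:
enqueue(50): queue = [50]
enqueue(48): queue = [50, 48]
dequeue(): queue = [48]
enqueue(15): queue = [48, 15]
enqueue(27): queue = [48, 15, 27]
dequeue(): queue = [15, 27]
enqueue(91): queue = [15, 27, 91]
enqueue(26): queue = [15, 27, 91, 26]
dequeue(): queue = [27, 91, 26]
dequeue(): queue = [91, 26]
dequeue(): queue = [26]
dequeue(): queue = []
enqueue(62): queue = [62]
dequeue(): queue = []
enqueue(84): queue = [84]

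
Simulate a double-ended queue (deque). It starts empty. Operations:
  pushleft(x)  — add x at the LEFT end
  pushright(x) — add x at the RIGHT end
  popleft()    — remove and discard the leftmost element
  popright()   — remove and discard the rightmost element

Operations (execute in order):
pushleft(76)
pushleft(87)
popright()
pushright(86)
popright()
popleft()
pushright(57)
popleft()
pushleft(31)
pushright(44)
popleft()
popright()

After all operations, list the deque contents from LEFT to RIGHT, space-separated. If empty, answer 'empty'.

pushleft(76): [76]
pushleft(87): [87, 76]
popright(): [87]
pushright(86): [87, 86]
popright(): [87]
popleft(): []
pushright(57): [57]
popleft(): []
pushleft(31): [31]
pushright(44): [31, 44]
popleft(): [44]
popright(): []

Answer: empty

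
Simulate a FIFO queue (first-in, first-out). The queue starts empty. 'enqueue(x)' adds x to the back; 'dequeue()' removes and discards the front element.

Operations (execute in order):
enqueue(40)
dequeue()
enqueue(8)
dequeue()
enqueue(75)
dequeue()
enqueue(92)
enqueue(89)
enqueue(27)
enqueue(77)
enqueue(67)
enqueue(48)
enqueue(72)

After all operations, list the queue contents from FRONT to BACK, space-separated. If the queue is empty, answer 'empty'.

Answer: 92 89 27 77 67 48 72

Derivation:
enqueue(40): [40]
dequeue(): []
enqueue(8): [8]
dequeue(): []
enqueue(75): [75]
dequeue(): []
enqueue(92): [92]
enqueue(89): [92, 89]
enqueue(27): [92, 89, 27]
enqueue(77): [92, 89, 27, 77]
enqueue(67): [92, 89, 27, 77, 67]
enqueue(48): [92, 89, 27, 77, 67, 48]
enqueue(72): [92, 89, 27, 77, 67, 48, 72]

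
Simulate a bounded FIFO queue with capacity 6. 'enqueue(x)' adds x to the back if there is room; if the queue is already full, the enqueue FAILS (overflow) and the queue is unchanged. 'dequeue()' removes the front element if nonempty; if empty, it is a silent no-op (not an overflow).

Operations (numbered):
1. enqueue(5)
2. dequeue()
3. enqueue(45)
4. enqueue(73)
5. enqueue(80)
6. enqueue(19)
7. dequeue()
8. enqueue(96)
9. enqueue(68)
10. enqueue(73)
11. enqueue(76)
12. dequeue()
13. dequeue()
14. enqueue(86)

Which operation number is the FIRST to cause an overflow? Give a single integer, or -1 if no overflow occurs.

Answer: 11

Derivation:
1. enqueue(5): size=1
2. dequeue(): size=0
3. enqueue(45): size=1
4. enqueue(73): size=2
5. enqueue(80): size=3
6. enqueue(19): size=4
7. dequeue(): size=3
8. enqueue(96): size=4
9. enqueue(68): size=5
10. enqueue(73): size=6
11. enqueue(76): size=6=cap → OVERFLOW (fail)
12. dequeue(): size=5
13. dequeue(): size=4
14. enqueue(86): size=5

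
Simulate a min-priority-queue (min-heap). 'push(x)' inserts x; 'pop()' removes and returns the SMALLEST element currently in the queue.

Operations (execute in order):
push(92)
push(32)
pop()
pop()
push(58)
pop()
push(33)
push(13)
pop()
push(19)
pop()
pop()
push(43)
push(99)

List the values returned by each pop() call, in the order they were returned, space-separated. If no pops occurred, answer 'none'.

push(92): heap contents = [92]
push(32): heap contents = [32, 92]
pop() → 32: heap contents = [92]
pop() → 92: heap contents = []
push(58): heap contents = [58]
pop() → 58: heap contents = []
push(33): heap contents = [33]
push(13): heap contents = [13, 33]
pop() → 13: heap contents = [33]
push(19): heap contents = [19, 33]
pop() → 19: heap contents = [33]
pop() → 33: heap contents = []
push(43): heap contents = [43]
push(99): heap contents = [43, 99]

Answer: 32 92 58 13 19 33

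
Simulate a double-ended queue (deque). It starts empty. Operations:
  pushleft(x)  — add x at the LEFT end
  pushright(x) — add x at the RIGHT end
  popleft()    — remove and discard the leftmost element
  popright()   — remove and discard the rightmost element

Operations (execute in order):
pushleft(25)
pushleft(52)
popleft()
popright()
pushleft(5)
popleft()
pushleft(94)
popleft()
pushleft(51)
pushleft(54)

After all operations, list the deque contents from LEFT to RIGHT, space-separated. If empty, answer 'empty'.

pushleft(25): [25]
pushleft(52): [52, 25]
popleft(): [25]
popright(): []
pushleft(5): [5]
popleft(): []
pushleft(94): [94]
popleft(): []
pushleft(51): [51]
pushleft(54): [54, 51]

Answer: 54 51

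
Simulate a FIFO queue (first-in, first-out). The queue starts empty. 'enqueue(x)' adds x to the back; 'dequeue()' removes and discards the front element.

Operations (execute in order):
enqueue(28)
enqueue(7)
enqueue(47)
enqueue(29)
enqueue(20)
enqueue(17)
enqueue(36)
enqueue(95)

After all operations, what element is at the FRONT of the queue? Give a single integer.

enqueue(28): queue = [28]
enqueue(7): queue = [28, 7]
enqueue(47): queue = [28, 7, 47]
enqueue(29): queue = [28, 7, 47, 29]
enqueue(20): queue = [28, 7, 47, 29, 20]
enqueue(17): queue = [28, 7, 47, 29, 20, 17]
enqueue(36): queue = [28, 7, 47, 29, 20, 17, 36]
enqueue(95): queue = [28, 7, 47, 29, 20, 17, 36, 95]

Answer: 28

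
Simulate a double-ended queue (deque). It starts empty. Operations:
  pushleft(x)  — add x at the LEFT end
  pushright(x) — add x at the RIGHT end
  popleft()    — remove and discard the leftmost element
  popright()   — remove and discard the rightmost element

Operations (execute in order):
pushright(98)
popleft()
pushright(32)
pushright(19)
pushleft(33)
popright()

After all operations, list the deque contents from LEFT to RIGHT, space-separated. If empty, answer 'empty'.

Answer: 33 32

Derivation:
pushright(98): [98]
popleft(): []
pushright(32): [32]
pushright(19): [32, 19]
pushleft(33): [33, 32, 19]
popright(): [33, 32]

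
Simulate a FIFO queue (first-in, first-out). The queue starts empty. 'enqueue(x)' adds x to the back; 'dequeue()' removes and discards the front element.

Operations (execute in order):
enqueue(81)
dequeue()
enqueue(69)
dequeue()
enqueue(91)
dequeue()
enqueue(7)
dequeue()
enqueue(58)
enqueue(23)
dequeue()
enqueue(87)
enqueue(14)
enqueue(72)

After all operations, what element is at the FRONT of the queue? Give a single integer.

enqueue(81): queue = [81]
dequeue(): queue = []
enqueue(69): queue = [69]
dequeue(): queue = []
enqueue(91): queue = [91]
dequeue(): queue = []
enqueue(7): queue = [7]
dequeue(): queue = []
enqueue(58): queue = [58]
enqueue(23): queue = [58, 23]
dequeue(): queue = [23]
enqueue(87): queue = [23, 87]
enqueue(14): queue = [23, 87, 14]
enqueue(72): queue = [23, 87, 14, 72]

Answer: 23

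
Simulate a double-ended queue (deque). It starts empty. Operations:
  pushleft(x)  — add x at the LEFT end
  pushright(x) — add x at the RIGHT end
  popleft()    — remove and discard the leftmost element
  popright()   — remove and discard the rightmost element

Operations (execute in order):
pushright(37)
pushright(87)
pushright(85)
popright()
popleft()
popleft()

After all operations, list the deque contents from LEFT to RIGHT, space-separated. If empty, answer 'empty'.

Answer: empty

Derivation:
pushright(37): [37]
pushright(87): [37, 87]
pushright(85): [37, 87, 85]
popright(): [37, 87]
popleft(): [87]
popleft(): []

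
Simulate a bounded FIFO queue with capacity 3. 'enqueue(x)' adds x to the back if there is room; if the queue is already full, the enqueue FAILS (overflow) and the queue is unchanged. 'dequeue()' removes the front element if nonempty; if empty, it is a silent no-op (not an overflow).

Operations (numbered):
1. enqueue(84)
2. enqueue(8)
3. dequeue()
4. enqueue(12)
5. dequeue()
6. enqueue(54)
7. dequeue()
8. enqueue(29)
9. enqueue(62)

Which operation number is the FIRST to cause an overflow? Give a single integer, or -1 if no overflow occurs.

1. enqueue(84): size=1
2. enqueue(8): size=2
3. dequeue(): size=1
4. enqueue(12): size=2
5. dequeue(): size=1
6. enqueue(54): size=2
7. dequeue(): size=1
8. enqueue(29): size=2
9. enqueue(62): size=3

Answer: -1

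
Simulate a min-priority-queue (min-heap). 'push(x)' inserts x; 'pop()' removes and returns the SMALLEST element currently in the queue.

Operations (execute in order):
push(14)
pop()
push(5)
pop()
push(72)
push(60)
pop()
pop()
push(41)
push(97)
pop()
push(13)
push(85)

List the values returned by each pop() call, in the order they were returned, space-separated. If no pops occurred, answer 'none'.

Answer: 14 5 60 72 41

Derivation:
push(14): heap contents = [14]
pop() → 14: heap contents = []
push(5): heap contents = [5]
pop() → 5: heap contents = []
push(72): heap contents = [72]
push(60): heap contents = [60, 72]
pop() → 60: heap contents = [72]
pop() → 72: heap contents = []
push(41): heap contents = [41]
push(97): heap contents = [41, 97]
pop() → 41: heap contents = [97]
push(13): heap contents = [13, 97]
push(85): heap contents = [13, 85, 97]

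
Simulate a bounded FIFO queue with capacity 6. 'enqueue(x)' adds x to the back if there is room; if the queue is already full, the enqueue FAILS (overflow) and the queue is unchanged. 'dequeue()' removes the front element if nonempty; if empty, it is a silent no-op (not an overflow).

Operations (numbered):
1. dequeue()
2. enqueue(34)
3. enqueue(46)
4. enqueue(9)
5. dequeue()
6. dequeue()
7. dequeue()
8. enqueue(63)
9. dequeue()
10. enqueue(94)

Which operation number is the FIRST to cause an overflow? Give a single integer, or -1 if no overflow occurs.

1. dequeue(): empty, no-op, size=0
2. enqueue(34): size=1
3. enqueue(46): size=2
4. enqueue(9): size=3
5. dequeue(): size=2
6. dequeue(): size=1
7. dequeue(): size=0
8. enqueue(63): size=1
9. dequeue(): size=0
10. enqueue(94): size=1

Answer: -1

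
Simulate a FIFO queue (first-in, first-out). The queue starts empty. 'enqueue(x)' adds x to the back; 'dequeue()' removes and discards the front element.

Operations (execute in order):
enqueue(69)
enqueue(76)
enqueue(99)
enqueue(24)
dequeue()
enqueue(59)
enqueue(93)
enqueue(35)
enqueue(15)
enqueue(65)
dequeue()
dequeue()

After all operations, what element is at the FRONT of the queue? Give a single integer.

Answer: 24

Derivation:
enqueue(69): queue = [69]
enqueue(76): queue = [69, 76]
enqueue(99): queue = [69, 76, 99]
enqueue(24): queue = [69, 76, 99, 24]
dequeue(): queue = [76, 99, 24]
enqueue(59): queue = [76, 99, 24, 59]
enqueue(93): queue = [76, 99, 24, 59, 93]
enqueue(35): queue = [76, 99, 24, 59, 93, 35]
enqueue(15): queue = [76, 99, 24, 59, 93, 35, 15]
enqueue(65): queue = [76, 99, 24, 59, 93, 35, 15, 65]
dequeue(): queue = [99, 24, 59, 93, 35, 15, 65]
dequeue(): queue = [24, 59, 93, 35, 15, 65]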